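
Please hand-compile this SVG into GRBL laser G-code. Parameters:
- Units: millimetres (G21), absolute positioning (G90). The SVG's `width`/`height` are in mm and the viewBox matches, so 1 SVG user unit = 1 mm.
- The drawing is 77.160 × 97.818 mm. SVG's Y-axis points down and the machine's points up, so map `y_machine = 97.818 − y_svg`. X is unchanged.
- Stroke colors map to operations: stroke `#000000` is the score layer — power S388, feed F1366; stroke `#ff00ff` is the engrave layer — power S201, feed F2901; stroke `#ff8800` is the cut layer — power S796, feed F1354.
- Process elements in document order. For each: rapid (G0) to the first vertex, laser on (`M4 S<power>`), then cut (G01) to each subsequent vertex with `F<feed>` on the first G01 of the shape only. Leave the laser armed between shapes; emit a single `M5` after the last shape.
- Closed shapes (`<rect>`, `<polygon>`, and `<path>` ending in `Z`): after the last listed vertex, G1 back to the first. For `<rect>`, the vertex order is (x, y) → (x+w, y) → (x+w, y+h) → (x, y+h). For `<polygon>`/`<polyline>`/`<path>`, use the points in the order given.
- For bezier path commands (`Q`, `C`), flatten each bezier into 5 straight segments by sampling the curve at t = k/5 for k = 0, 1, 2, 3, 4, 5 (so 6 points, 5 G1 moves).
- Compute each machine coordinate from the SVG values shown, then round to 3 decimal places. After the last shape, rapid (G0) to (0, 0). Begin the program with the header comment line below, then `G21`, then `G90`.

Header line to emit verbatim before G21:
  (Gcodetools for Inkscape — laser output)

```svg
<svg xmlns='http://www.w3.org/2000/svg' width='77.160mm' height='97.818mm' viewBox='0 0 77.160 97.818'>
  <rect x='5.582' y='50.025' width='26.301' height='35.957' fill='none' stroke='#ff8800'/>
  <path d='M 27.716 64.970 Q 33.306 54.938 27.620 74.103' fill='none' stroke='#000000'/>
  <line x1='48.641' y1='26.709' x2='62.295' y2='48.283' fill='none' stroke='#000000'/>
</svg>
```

(Gcodetools for Inkscape — laser output)
G21
G90
G0 X5.582 Y47.793
M4 S796
G01 X31.883 Y47.793 F1354
G01 X31.883 Y11.836
G01 X5.582 Y11.836
G01 X5.582 Y47.793
G0 X27.716 Y32.848
M4 S388
G01 X29.501 Y35.693 F1366
G01 X30.384 Y36.202
G01 X30.365 Y34.375
G01 X29.443 Y30.213
G01 X27.620 Y23.715
G0 X48.641 Y71.109
M4 S388
G01 X62.295 Y49.535 F1366
M5
G0 X0.000 Y0.000

Since the viewBox matches the mm dimensions, user units are millimetres directly. The only transform is the Y-flip y_m = 97.818 − y_svg.

Shape 1 is a rectangle drawn with `<rect>`. Its stroke #ff8800 means cut at S796, F1354. After flipping Y the toolpath is (5.582,47.793) → (31.883,47.793) → (31.883,11.836) → (5.582,11.836) → (5.582,47.793), returning to the start.

Shape 2 is a quadratic bezier drawn with `<path>`. Its stroke #000000 means score at S388, F1366. After flipping Y the toolpath is (27.716,32.848) → (29.501,35.693) → (30.384,36.202) → (30.365,34.375) → (29.443,30.213) → (27.620,23.715).

Shape 3 is a line segment drawn with `<line>`. Its stroke #000000 means score at S388, F1366. After flipping Y the toolpath is (48.641,71.109) → (62.295,49.535).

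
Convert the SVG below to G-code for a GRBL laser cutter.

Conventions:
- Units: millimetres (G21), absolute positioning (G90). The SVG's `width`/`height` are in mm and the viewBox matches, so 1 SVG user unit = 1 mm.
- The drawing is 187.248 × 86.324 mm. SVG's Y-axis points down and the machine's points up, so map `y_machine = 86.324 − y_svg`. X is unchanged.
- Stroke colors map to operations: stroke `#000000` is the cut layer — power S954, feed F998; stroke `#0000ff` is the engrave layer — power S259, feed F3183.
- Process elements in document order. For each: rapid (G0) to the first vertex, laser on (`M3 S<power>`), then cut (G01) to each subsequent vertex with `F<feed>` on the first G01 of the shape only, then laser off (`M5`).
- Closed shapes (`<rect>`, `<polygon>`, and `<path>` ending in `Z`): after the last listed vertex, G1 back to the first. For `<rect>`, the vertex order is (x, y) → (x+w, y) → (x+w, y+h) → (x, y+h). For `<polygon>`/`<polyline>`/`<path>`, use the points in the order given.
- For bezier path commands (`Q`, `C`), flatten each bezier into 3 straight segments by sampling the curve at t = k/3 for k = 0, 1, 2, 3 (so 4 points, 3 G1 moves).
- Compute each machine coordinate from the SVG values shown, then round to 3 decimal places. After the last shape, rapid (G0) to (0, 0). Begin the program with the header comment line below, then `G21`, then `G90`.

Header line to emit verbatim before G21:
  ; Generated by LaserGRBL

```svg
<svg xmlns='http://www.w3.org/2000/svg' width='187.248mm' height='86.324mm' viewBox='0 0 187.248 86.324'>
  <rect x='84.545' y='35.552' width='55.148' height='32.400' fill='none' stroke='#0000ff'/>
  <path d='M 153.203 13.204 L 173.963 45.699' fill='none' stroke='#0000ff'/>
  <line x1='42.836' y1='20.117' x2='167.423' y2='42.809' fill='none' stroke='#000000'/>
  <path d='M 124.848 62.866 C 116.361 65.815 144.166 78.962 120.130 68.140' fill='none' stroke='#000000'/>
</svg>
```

Since the viewBox matches the mm dimensions, user units are millimetres directly. The only transform is the Y-flip y_m = 86.324 − y_svg.

Shape 1 is a rectangle drawn with `<rect>`. Its stroke #0000ff means engrave at S259, F3183. After flipping Y the toolpath is (84.545,50.772) → (139.693,50.772) → (139.693,18.372) → (84.545,18.372) → (84.545,50.772), returning to the start.

Shape 2 is a line segment drawn with `<path>`. Its stroke #0000ff means engrave at S259, F3183. After flipping Y the toolpath is (153.203,73.120) → (173.963,40.625).

Shape 3 is a line segment drawn with `<line>`. Its stroke #000000 means cut at S954, F998. After flipping Y the toolpath is (42.836,66.207) → (167.423,43.515).

Shape 4 is a cubic bezier drawn with `<path>`. Its stroke #000000 means cut at S954, F998. After flipping Y the toolpath is (124.848,23.458) → (125.194,18.375) → (130.150,14.086) → (120.130,18.184).

; Generated by LaserGRBL
G21
G90
G0 X84.545 Y50.772
M3 S259
G01 X139.693 Y50.772 F3183
G01 X139.693 Y18.372
G01 X84.545 Y18.372
G01 X84.545 Y50.772
M5
G0 X153.203 Y73.120
M3 S259
G01 X173.963 Y40.625 F3183
M5
G0 X42.836 Y66.207
M3 S954
G01 X167.423 Y43.515 F998
M5
G0 X124.848 Y23.458
M3 S954
G01 X125.194 Y18.375 F998
G01 X130.150 Y14.086
G01 X120.130 Y18.184
M5
G0 X0.000 Y0.000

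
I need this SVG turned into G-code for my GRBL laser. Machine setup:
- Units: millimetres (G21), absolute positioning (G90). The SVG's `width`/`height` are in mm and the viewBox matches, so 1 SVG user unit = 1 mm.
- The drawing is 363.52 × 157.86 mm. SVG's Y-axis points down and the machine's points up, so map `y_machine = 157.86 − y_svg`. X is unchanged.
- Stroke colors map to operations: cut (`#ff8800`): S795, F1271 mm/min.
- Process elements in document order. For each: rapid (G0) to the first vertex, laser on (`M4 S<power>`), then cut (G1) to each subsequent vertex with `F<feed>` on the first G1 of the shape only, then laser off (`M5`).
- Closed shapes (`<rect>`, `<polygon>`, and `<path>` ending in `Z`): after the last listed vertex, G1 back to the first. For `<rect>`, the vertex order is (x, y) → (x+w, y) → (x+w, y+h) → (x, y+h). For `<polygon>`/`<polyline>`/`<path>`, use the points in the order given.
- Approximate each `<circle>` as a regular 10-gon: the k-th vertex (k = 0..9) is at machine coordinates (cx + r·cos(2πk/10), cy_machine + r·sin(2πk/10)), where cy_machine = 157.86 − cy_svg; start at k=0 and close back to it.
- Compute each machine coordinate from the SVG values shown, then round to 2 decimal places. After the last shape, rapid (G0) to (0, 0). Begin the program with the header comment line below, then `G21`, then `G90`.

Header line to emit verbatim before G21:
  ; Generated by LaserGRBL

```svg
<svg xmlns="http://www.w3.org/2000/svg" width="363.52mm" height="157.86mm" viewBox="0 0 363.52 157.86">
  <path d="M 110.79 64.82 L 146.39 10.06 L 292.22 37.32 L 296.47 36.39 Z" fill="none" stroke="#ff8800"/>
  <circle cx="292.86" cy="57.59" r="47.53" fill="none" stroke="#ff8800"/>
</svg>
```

; Generated by LaserGRBL
G21
G90
G0 X110.79 Y93.04
M4 S795
G1 X146.39 Y147.80 F1271
G1 X292.22 Y120.54
G1 X296.47 Y121.47
G1 X110.79 Y93.04
M5
G0 X340.39 Y100.27
M4 S795
G1 X331.31 Y128.21 F1271
G1 X307.55 Y145.47
G1 X278.17 Y145.47
G1 X254.41 Y128.21
G1 X245.33 Y100.27
G1 X254.41 Y72.33
G1 X278.17 Y55.07
G1 X307.55 Y55.07
G1 X331.31 Y72.33
G1 X340.39 Y100.27
M5
G0 X0.00 Y0.00

Since the viewBox matches the mm dimensions, user units are millimetres directly. The only transform is the Y-flip y_m = 157.86 − y_svg.

Shape 1 is a closed polygon drawn with `<path>`. Its stroke #ff8800 means cut at S795, F1271. After flipping Y the toolpath is (110.79,93.04) → (146.39,147.80) → (292.22,120.54) → (296.47,121.47) → (110.79,93.04), returning to the start.

Shape 2 is a circle drawn with `<circle>`. Its stroke #ff8800 means cut at S795, F1271. After flipping Y the toolpath is (340.39,100.27) → (331.31,128.21) → (307.55,145.47) → (278.17,145.47) → (254.41,128.21) → (245.33,100.27) → (254.41,72.33) → (278.17,55.07) → (307.55,55.07) → (331.31,72.33) → (340.39,100.27), returning to the start.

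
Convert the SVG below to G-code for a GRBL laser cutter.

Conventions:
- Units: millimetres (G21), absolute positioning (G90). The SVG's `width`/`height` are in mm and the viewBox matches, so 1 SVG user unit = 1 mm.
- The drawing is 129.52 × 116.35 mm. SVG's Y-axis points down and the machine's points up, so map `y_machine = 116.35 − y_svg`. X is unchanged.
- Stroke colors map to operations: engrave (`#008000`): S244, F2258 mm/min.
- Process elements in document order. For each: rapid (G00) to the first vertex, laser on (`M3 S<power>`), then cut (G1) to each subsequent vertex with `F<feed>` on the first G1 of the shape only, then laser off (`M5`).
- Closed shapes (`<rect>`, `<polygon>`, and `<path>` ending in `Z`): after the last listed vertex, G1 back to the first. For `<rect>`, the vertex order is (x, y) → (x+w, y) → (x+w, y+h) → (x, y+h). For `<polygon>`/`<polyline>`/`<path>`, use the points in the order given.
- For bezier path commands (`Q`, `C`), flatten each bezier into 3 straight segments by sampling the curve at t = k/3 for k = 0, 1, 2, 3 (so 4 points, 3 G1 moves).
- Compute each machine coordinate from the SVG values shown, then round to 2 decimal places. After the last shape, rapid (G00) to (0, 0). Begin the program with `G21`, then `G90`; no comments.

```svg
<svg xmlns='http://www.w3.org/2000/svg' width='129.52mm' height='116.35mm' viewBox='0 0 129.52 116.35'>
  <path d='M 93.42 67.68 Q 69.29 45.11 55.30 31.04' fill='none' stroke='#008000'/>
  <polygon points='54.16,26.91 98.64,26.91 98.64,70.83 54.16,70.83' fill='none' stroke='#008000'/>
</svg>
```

viewBox `0 0 129.52 116.35` with mm width/height → 1 unit = 1 mm. Flip: y_m = 116.35 − y_svg.

**Shape 1** — `<path>` quadratic bezier, stroke `#008000` → engrave (S244, F2258). Control points (SVG): P0=(93.42,67.68), P1=(69.29,45.11), P2=(55.30,31.04); sampled at t=k/3. Machine vertices: (93.42,48.67) → (78.46,62.77) → (65.75,74.99) → (55.30,85.31). Open path.

**Shape 2** — `<polygon>` rectangle, stroke `#008000` → engrave (S244, F2258). Machine vertices: (54.16,89.44) → (98.64,89.44) → (98.64,45.52) → (54.16,45.52) → (54.16,89.44). Closed: final G1 returns to the first vertex.

G21
G90
G00 X93.42 Y48.67
M3 S244
G1 X78.46 Y62.77 F2258
G1 X65.75 Y74.99
G1 X55.30 Y85.31
M5
G00 X54.16 Y89.44
M3 S244
G1 X98.64 Y89.44 F2258
G1 X98.64 Y45.52
G1 X54.16 Y45.52
G1 X54.16 Y89.44
M5
G00 X0.00 Y0.00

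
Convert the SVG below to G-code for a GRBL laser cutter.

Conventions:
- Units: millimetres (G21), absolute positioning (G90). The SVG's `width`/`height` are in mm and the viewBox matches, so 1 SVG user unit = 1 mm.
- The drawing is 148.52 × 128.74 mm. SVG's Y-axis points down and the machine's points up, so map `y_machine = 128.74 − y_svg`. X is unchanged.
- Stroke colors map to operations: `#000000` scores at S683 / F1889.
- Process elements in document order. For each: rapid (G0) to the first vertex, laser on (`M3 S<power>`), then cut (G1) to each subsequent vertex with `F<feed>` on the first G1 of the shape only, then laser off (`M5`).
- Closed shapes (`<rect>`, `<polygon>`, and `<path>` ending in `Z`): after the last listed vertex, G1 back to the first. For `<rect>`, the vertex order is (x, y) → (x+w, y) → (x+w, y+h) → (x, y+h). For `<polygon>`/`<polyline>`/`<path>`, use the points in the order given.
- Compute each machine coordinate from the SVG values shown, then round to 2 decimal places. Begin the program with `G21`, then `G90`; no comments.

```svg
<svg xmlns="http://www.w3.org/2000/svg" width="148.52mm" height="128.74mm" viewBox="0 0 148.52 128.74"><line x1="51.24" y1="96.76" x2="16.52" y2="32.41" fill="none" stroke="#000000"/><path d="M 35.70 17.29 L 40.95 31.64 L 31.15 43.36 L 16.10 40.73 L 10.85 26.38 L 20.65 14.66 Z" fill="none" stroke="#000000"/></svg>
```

1 u = 1 mm; y_m = 128.74 − y.

[1] `<line>` line segment, #000000→score S683 F1889: (51.24,31.98) → (16.52,96.33)

[2] `<path>` regular polygon, #000000→score S683 F1889: (35.70,111.45) → (40.95,97.10) → (31.15,85.38) → (16.10,88.01) → (10.85,102.36) → (20.65,114.08) → (35.70,111.45) (closed)

G21
G90
G0 X51.24 Y31.98
M3 S683
G1 X16.52 Y96.33 F1889
M5
G0 X35.70 Y111.45
M3 S683
G1 X40.95 Y97.10 F1889
G1 X31.15 Y85.38
G1 X16.10 Y88.01
G1 X10.85 Y102.36
G1 X20.65 Y114.08
G1 X35.70 Y111.45
M5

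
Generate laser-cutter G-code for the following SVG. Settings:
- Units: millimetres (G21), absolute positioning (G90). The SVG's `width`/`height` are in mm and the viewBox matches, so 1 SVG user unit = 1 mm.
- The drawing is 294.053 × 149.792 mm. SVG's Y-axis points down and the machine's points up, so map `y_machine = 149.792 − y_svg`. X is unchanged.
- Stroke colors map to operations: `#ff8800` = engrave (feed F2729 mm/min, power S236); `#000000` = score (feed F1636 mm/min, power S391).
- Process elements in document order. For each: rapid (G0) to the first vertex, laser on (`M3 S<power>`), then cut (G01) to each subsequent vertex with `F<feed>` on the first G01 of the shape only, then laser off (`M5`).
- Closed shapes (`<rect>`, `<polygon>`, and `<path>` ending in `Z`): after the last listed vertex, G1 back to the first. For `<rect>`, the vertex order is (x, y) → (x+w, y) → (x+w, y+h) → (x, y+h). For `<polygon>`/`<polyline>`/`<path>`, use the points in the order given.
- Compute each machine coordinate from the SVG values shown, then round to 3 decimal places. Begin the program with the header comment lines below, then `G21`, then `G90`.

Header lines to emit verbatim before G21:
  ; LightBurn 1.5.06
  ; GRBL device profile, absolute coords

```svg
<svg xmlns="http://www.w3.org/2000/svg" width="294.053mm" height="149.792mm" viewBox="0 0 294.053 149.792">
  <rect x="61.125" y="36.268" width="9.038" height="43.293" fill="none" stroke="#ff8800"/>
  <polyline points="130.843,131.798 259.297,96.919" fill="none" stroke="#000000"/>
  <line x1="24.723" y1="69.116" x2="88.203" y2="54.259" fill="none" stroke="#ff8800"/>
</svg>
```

; LightBurn 1.5.06
; GRBL device profile, absolute coords
G21
G90
G0 X61.125 Y113.524
M3 S236
G01 X70.163 Y113.524 F2729
G01 X70.163 Y70.231
G01 X61.125 Y70.231
G01 X61.125 Y113.524
M5
G0 X130.843 Y17.994
M3 S391
G01 X259.297 Y52.873 F1636
M5
G0 X24.723 Y80.676
M3 S236
G01 X88.203 Y95.533 F2729
M5

1 u = 1 mm; y_m = 149.792 − y.

[1] `<rect>` rectangle, #ff8800→engrave S236 F2729: (61.125,113.524) → (70.163,113.524) → (70.163,70.231) → (61.125,70.231) → (61.125,113.524) (closed)

[2] `<polyline>` line segment, #000000→score S391 F1636: (130.843,17.994) → (259.297,52.873)

[3] `<line>` line segment, #ff8800→engrave S236 F2729: (24.723,80.676) → (88.203,95.533)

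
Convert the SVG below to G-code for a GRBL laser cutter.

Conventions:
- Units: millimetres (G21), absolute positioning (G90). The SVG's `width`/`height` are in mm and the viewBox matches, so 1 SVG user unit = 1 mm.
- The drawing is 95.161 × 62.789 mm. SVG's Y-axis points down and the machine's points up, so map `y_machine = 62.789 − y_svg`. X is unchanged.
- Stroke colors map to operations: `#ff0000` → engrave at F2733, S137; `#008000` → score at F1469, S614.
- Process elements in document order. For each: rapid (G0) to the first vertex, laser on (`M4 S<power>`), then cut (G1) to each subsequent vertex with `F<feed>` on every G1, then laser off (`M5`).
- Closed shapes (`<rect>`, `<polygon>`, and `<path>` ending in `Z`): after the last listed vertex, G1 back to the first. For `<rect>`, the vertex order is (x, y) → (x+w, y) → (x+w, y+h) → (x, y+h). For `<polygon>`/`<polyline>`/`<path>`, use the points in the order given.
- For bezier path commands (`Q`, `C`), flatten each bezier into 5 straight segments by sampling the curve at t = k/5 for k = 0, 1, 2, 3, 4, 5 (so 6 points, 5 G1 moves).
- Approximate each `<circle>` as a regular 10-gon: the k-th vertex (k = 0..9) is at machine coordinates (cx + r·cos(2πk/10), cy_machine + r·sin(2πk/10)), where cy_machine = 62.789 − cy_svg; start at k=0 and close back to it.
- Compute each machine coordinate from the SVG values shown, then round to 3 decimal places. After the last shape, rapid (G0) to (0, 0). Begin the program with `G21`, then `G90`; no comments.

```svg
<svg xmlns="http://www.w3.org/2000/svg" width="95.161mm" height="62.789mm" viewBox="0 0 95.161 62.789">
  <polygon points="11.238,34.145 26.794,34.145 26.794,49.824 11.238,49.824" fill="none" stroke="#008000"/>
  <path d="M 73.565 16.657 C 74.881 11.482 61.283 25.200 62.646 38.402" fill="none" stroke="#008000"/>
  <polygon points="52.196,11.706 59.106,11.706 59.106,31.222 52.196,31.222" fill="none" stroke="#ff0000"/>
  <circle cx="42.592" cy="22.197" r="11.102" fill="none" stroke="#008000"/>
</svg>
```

G21
G90
G0 X11.238 Y28.644
M4 S614
G1 X26.794 Y28.644 F1469
G1 X26.794 Y12.965 F1469
G1 X11.238 Y12.965 F1469
G1 X11.238 Y28.644 F1469
M5
G0 X73.565 Y46.132
M4 S614
G1 X72.804 Y47.125 F1469
G1 X69.897 Y44.516 F1469
G1 X66.280 Y39.235 F1469
G1 X63.385 Y32.215 F1469
G1 X62.646 Y24.387 F1469
M5
G0 X52.196 Y51.083
M4 S137
G1 X59.106 Y51.083 F2733
G1 X59.106 Y31.567 F2733
G1 X52.196 Y31.567 F2733
G1 X52.196 Y51.083 F2733
M5
G0 X53.694 Y40.592
M4 S614
G1 X51.574 Y47.118 F1469
G1 X46.023 Y51.151 F1469
G1 X39.161 Y51.151 F1469
G1 X33.610 Y47.118 F1469
G1 X31.490 Y40.592 F1469
G1 X33.610 Y34.066 F1469
G1 X39.161 Y30.033 F1469
G1 X46.023 Y30.033 F1469
G1 X51.574 Y34.066 F1469
G1 X53.694 Y40.592 F1469
M5
G0 X0.000 Y0.000

Since the viewBox matches the mm dimensions, user units are millimetres directly. The only transform is the Y-flip y_m = 62.789 − y_svg.

Shape 1 is a rectangle drawn with `<polygon>`. Its stroke #008000 means score at S614, F1469. After flipping Y the toolpath is (11.238,28.644) → (26.794,28.644) → (26.794,12.965) → (11.238,12.965) → (11.238,28.644), returning to the start.

Shape 2 is a cubic bezier drawn with `<path>`. Its stroke #008000 means score at S614, F1469. After flipping Y the toolpath is (73.565,46.132) → (72.804,47.125) → (69.897,44.516) → (66.280,39.235) → (63.385,32.215) → (62.646,24.387).

Shape 3 is a rectangle drawn with `<polygon>`. Its stroke #ff0000 means engrave at S137, F2733. After flipping Y the toolpath is (52.196,51.083) → (59.106,51.083) → (59.106,31.567) → (52.196,31.567) → (52.196,51.083), returning to the start.

Shape 4 is a circle drawn with `<circle>`. Its stroke #008000 means score at S614, F1469. After flipping Y the toolpath is (53.694,40.592) → (51.574,47.118) → (46.023,51.151) → (39.161,51.151) → (33.610,47.118) → (31.490,40.592) → (33.610,34.066) → (39.161,30.033) → (46.023,30.033) → (51.574,34.066) → (53.694,40.592), returning to the start.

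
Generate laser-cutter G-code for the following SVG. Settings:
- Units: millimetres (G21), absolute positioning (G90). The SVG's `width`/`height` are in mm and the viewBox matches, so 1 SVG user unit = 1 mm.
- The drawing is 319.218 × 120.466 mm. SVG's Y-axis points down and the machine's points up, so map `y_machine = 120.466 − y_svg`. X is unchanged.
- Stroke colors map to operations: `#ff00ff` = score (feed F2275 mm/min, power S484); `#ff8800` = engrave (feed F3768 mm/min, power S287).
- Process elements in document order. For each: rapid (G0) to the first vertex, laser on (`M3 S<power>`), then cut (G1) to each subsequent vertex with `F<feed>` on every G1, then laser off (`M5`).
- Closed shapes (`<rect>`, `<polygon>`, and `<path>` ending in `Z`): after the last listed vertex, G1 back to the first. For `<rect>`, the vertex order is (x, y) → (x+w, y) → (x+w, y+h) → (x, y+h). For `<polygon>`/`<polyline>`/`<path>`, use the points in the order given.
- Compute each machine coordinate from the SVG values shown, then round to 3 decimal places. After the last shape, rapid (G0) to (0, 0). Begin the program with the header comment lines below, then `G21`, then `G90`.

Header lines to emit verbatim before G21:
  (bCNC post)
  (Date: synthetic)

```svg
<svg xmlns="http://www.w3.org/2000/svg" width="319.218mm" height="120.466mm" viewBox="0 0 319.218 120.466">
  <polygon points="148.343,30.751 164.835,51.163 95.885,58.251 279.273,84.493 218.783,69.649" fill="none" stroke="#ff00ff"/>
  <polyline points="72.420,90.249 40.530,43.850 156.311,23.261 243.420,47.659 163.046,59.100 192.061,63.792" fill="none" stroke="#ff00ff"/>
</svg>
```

Since the viewBox matches the mm dimensions, user units are millimetres directly. The only transform is the Y-flip y_m = 120.466 − y_svg.

Shape 1 is a closed polygon drawn with `<polygon>`. Its stroke #ff00ff means score at S484, F2275. After flipping Y the toolpath is (148.343,89.715) → (164.835,69.303) → (95.885,62.215) → (279.273,35.973) → (218.783,50.817) → (148.343,89.715), returning to the start.

Shape 2 is a open polyline drawn with `<polyline>`. Its stroke #ff00ff means score at S484, F2275. After flipping Y the toolpath is (72.420,30.217) → (40.530,76.616) → (156.311,97.205) → (243.420,72.807) → (163.046,61.366) → (192.061,56.674).

(bCNC post)
(Date: synthetic)
G21
G90
G0 X148.343 Y89.715
M3 S484
G1 X164.835 Y69.303 F2275
G1 X95.885 Y62.215 F2275
G1 X279.273 Y35.973 F2275
G1 X218.783 Y50.817 F2275
G1 X148.343 Y89.715 F2275
M5
G0 X72.420 Y30.217
M3 S484
G1 X40.530 Y76.616 F2275
G1 X156.311 Y97.205 F2275
G1 X243.420 Y72.807 F2275
G1 X163.046 Y61.366 F2275
G1 X192.061 Y56.674 F2275
M5
G0 X0.000 Y0.000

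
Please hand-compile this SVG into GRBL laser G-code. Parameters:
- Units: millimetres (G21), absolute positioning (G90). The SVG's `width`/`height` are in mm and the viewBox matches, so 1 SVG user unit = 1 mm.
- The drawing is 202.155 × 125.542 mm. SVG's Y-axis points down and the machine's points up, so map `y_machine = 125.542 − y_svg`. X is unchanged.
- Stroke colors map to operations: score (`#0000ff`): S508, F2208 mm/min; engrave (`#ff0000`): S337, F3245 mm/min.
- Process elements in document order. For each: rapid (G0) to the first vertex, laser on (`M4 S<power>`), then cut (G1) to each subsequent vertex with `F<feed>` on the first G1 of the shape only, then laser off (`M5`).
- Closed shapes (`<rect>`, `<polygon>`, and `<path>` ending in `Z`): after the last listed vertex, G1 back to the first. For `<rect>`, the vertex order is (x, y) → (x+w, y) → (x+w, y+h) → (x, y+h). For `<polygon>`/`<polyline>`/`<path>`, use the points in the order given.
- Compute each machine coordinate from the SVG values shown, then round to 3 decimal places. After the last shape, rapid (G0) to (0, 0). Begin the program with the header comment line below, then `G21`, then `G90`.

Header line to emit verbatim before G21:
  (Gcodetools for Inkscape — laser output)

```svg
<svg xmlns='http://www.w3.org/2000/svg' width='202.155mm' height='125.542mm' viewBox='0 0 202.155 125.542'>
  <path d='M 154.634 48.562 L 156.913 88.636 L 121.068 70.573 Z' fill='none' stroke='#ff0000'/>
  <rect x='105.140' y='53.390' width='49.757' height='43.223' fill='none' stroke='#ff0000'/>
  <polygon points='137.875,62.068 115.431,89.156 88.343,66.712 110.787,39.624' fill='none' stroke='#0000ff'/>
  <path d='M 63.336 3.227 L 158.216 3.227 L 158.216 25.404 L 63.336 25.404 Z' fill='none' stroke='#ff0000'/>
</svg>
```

(Gcodetools for Inkscape — laser output)
G21
G90
G0 X154.634 Y76.980
M4 S337
G1 X156.913 Y36.906 F3245
G1 X121.068 Y54.969
G1 X154.634 Y76.980
M5
G0 X105.140 Y72.152
M4 S337
G1 X154.897 Y72.152 F3245
G1 X154.897 Y28.929
G1 X105.140 Y28.929
G1 X105.140 Y72.152
M5
G0 X137.875 Y63.474
M4 S508
G1 X115.431 Y36.386 F2208
G1 X88.343 Y58.830
G1 X110.787 Y85.918
G1 X137.875 Y63.474
M5
G0 X63.336 Y122.315
M4 S337
G1 X158.216 Y122.315 F3245
G1 X158.216 Y100.138
G1 X63.336 Y100.138
G1 X63.336 Y122.315
M5
G0 X0.000 Y0.000

viewBox `0 0 202.155 125.542` with mm width/height → 1 unit = 1 mm. Flip: y_m = 125.542 − y_svg.

**Shape 1** — `<path>` regular polygon, stroke `#ff0000` → engrave (S337, F3245). Machine vertices: (154.634,76.980) → (156.913,36.906) → (121.068,54.969) → (154.634,76.980). Closed: final G1 returns to the first vertex.

**Shape 2** — `<rect>` rectangle, stroke `#ff0000` → engrave (S337, F3245). Machine vertices: (105.140,72.152) → (154.897,72.152) → (154.897,28.929) → (105.140,28.929) → (105.140,72.152). Closed: final G1 returns to the first vertex.

**Shape 3** — `<polygon>` regular polygon, stroke `#0000ff` → score (S508, F2208). Machine vertices: (137.875,63.474) → (115.431,36.386) → (88.343,58.830) → (110.787,85.918) → (137.875,63.474). Closed: final G1 returns to the first vertex.

**Shape 4** — `<path>` rectangle, stroke `#ff0000` → engrave (S337, F3245). Machine vertices: (63.336,122.315) → (158.216,122.315) → (158.216,100.138) → (63.336,100.138) → (63.336,122.315). Closed: final G1 returns to the first vertex.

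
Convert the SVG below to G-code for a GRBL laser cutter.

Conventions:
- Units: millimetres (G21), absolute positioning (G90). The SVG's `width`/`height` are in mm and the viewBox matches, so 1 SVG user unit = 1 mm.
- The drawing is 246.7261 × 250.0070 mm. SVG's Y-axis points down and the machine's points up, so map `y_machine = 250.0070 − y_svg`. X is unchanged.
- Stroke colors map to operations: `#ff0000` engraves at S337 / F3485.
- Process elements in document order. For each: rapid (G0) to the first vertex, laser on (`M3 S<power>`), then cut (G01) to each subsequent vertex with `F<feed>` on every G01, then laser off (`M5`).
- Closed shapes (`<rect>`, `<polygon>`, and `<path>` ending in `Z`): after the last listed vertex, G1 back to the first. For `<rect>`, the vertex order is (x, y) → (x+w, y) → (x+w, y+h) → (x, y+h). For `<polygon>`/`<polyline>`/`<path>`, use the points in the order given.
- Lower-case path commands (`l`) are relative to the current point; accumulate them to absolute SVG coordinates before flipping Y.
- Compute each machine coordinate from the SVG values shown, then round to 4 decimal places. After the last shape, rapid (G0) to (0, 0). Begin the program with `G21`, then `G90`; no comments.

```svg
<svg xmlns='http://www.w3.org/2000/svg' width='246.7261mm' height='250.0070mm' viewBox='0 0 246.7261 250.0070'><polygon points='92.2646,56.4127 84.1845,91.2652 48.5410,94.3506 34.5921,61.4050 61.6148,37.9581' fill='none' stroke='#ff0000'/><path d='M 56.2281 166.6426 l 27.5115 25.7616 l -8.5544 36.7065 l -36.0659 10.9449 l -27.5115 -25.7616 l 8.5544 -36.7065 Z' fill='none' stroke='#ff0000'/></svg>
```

Since the viewBox matches the mm dimensions, user units are millimetres directly. The only transform is the Y-flip y_m = 250.0070 − y_svg.

Shape 1 is a regular polygon drawn with `<polygon>`. Its stroke #ff0000 means engrave at S337, F3485. After flipping Y the toolpath is (92.2646,193.5943) → (84.1845,158.7418) → (48.5410,155.6564) → (34.5921,188.6020) → (61.6148,212.0489) → (92.2646,193.5943), returning to the start.

Shape 2 is a regular polygon drawn with `<path>`. Its stroke #ff0000 means engrave at S337, F3485. After flipping Y the toolpath is (56.2281,83.3644) → (83.7396,57.6028) → (75.1852,20.8963) → (39.1193,9.9514) → (11.6078,35.7130) → (20.1622,72.4195) → (56.2281,83.3644), returning to the start.

G21
G90
G0 X92.2646 Y193.5943
M3 S337
G01 X84.1845 Y158.7418 F3485
G01 X48.5410 Y155.6564 F3485
G01 X34.5921 Y188.6020 F3485
G01 X61.6148 Y212.0489 F3485
G01 X92.2646 Y193.5943 F3485
M5
G0 X56.2281 Y83.3644
M3 S337
G01 X83.7396 Y57.6028 F3485
G01 X75.1852 Y20.8963 F3485
G01 X39.1193 Y9.9514 F3485
G01 X11.6078 Y35.7130 F3485
G01 X20.1622 Y72.4195 F3485
G01 X56.2281 Y83.3644 F3485
M5
G0 X0.0000 Y0.0000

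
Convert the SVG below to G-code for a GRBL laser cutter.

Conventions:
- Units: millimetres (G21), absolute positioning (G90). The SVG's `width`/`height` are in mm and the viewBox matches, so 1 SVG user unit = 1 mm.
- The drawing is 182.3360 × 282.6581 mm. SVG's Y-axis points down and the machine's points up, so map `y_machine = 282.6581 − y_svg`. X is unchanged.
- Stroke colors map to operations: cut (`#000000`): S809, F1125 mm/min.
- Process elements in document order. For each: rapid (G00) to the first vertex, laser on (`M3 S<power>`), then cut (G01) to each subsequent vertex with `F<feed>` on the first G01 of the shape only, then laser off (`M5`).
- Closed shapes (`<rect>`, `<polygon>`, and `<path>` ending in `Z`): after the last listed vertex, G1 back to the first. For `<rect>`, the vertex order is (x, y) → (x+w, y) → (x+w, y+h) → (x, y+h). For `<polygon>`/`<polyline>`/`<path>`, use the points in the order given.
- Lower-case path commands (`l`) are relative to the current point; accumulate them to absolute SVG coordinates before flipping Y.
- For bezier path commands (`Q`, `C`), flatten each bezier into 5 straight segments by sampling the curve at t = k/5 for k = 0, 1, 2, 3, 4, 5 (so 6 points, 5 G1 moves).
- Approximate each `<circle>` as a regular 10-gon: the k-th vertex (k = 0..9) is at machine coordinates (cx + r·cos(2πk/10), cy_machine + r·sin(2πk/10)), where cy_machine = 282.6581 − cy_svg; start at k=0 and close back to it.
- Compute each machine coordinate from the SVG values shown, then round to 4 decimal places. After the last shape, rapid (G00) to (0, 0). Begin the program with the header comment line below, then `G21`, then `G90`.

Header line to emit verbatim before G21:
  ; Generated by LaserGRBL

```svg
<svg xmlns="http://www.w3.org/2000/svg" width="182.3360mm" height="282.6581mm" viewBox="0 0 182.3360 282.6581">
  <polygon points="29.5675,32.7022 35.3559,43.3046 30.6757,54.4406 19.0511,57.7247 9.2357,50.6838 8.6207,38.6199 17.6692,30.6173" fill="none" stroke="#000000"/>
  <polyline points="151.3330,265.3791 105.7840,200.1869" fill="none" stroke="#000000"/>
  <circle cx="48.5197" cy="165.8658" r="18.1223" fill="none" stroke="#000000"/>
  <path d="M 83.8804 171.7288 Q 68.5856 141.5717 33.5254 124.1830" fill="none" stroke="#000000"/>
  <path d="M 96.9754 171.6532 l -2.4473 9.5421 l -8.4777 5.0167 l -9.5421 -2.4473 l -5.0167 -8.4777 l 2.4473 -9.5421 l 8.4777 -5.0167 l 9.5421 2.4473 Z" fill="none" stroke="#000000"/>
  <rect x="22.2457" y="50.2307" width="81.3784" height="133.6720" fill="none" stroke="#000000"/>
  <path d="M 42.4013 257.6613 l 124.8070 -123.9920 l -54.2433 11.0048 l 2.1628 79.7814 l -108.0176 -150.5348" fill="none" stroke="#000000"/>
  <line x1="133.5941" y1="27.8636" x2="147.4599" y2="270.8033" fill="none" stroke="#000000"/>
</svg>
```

viewBox `0 0 182.3360 282.6581` with mm width/height → 1 unit = 1 mm. Flip: y_m = 282.6581 − y_svg.

**Shape 1** — `<polygon>` regular polygon, stroke `#000000` → cut (S809, F1125). Machine vertices: (29.5675,249.9559) → (35.3559,239.3535) → (30.6757,228.2175) → (19.0511,224.9334) → (9.2357,231.9743) → (8.6207,244.0382) → (17.6692,252.0408) → (29.5675,249.9559). Closed: final G1 returns to the first vertex.

**Shape 2** — `<polyline>` line segment, stroke `#000000` → cut (S809, F1125). Machine vertices: (151.3330,17.2790) → (105.7840,82.4712). Open path.

**Shape 3** — `<circle>` circle, stroke `#000000` → cut (S809, F1125). Machine vertices: (66.6420,116.7923) → (63.1809,127.4443) → (54.1198,134.0276) → (42.9196,134.0276) → (33.8585,127.4443) → (30.3974,116.7923) → (33.8585,106.1403) → (42.9196,99.5570) → (54.1198,99.5570) → (63.1809,106.1403) → (66.6420,116.7923). Closed: final G1 returns to the first vertex.

**Shape 4** — `<path>` quadratic bezier, stroke `#000000` → cut (S809, F1125). Control points (SVG): P0=(83.8804,171.7288), P1=(68.5856,141.5717), P2=(33.5254,124.1830); sampled at t=k/5. Machine vertices: (83.8804,110.9293) → (76.9719,122.4814) → (68.4821,133.0120) → (58.4111,142.5212) → (46.7589,151.0089) → (33.5254,158.4751). Open path.

**Shape 5** — `<path>` regular polygon, stroke `#000000` → cut (S809, F1125). Machine vertices: (96.9754,111.0049) → (94.5281,101.4628) → (86.0504,96.4461) → (76.5083,98.8934) → (71.4916,107.3711) → (73.9389,116.9132) → (82.4166,121.9299) → (91.9587,119.4826) → (96.9754,111.0049). Closed: final G1 returns to the first vertex.

**Shape 6** — `<rect>` rectangle, stroke `#000000` → cut (S809, F1125). Machine vertices: (22.2457,232.4274) → (103.6241,232.4274) → (103.6241,98.7554) → (22.2457,98.7554) → (22.2457,232.4274). Closed: final G1 returns to the first vertex.

**Shape 7** — `<path>` open polyline, stroke `#000000` → cut (S809, F1125). Machine vertices: (42.4013,24.9968) → (167.2083,148.9888) → (112.9650,137.9840) → (115.1278,58.2026) → (7.1102,208.7374). Open path.

**Shape 8** — `<line>` line segment, stroke `#000000` → cut (S809, F1125). Machine vertices: (133.5941,254.7945) → (147.4599,11.8548). Open path.

; Generated by LaserGRBL
G21
G90
G00 X29.5675 Y249.9559
M3 S809
G01 X35.3559 Y239.3535 F1125
G01 X30.6757 Y228.2175
G01 X19.0511 Y224.9334
G01 X9.2357 Y231.9743
G01 X8.6207 Y244.0382
G01 X17.6692 Y252.0408
G01 X29.5675 Y249.9559
M5
G00 X151.3330 Y17.2790
M3 S809
G01 X105.7840 Y82.4712 F1125
M5
G00 X66.6420 Y116.7923
M3 S809
G01 X63.1809 Y127.4443 F1125
G01 X54.1198 Y134.0276
G01 X42.9196 Y134.0276
G01 X33.8585 Y127.4443
G01 X30.3974 Y116.7923
G01 X33.8585 Y106.1403
G01 X42.9196 Y99.5570
G01 X54.1198 Y99.5570
G01 X63.1809 Y106.1403
G01 X66.6420 Y116.7923
M5
G00 X83.8804 Y110.9293
M3 S809
G01 X76.9719 Y122.4814 F1125
G01 X68.4821 Y133.0120
G01 X58.4111 Y142.5212
G01 X46.7589 Y151.0089
G01 X33.5254 Y158.4751
M5
G00 X96.9754 Y111.0049
M3 S809
G01 X94.5281 Y101.4628 F1125
G01 X86.0504 Y96.4461
G01 X76.5083 Y98.8934
G01 X71.4916 Y107.3711
G01 X73.9389 Y116.9132
G01 X82.4166 Y121.9299
G01 X91.9587 Y119.4826
G01 X96.9754 Y111.0049
M5
G00 X22.2457 Y232.4274
M3 S809
G01 X103.6241 Y232.4274 F1125
G01 X103.6241 Y98.7554
G01 X22.2457 Y98.7554
G01 X22.2457 Y232.4274
M5
G00 X42.4013 Y24.9968
M3 S809
G01 X167.2083 Y148.9888 F1125
G01 X112.9650 Y137.9840
G01 X115.1278 Y58.2026
G01 X7.1102 Y208.7374
M5
G00 X133.5941 Y254.7945
M3 S809
G01 X147.4599 Y11.8548 F1125
M5
G00 X0.0000 Y0.0000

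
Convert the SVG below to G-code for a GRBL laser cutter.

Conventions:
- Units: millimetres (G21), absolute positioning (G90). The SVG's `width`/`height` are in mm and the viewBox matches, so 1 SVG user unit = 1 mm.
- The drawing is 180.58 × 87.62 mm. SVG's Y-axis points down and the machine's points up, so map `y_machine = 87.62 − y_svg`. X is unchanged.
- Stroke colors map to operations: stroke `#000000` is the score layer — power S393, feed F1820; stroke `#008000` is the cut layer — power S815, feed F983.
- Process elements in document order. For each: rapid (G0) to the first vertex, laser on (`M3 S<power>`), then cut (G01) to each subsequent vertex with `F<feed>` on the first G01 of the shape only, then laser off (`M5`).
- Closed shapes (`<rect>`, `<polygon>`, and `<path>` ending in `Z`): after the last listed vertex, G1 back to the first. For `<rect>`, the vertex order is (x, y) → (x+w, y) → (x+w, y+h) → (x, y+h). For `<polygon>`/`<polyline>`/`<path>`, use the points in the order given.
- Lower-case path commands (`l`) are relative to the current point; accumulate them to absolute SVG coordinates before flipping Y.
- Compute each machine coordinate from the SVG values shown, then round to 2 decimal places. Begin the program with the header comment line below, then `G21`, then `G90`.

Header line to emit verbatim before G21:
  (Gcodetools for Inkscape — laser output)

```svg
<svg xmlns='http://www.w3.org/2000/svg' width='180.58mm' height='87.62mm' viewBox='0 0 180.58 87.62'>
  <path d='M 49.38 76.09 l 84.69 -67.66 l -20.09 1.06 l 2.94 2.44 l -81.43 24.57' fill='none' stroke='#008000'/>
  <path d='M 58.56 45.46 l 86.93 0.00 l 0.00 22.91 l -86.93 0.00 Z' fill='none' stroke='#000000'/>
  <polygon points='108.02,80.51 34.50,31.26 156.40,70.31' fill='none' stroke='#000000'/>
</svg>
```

(Gcodetools for Inkscape — laser output)
G21
G90
G0 X49.38 Y11.53
M3 S815
G01 X134.07 Y79.19 F983
G01 X113.98 Y78.13
G01 X116.92 Y75.69
G01 X35.49 Y51.12
M5
G0 X58.56 Y42.16
M3 S393
G01 X145.49 Y42.16 F1820
G01 X145.49 Y19.25
G01 X58.56 Y19.25
G01 X58.56 Y42.16
M5
G0 X108.02 Y7.11
M3 S393
G01 X34.50 Y56.36 F1820
G01 X156.40 Y17.31
G01 X108.02 Y7.11
M5

Since the viewBox matches the mm dimensions, user units are millimetres directly. The only transform is the Y-flip y_m = 87.62 − y_svg.

Shape 1 is a open polyline drawn with `<path>`. Its stroke #008000 means cut at S815, F983. After flipping Y the toolpath is (49.38,11.53) → (134.07,79.19) → (113.98,78.13) → (116.92,75.69) → (35.49,51.12).

Shape 2 is a rectangle drawn with `<path>`. Its stroke #000000 means score at S393, F1820. After flipping Y the toolpath is (58.56,42.16) → (145.49,42.16) → (145.49,19.25) → (58.56,19.25) → (58.56,42.16), returning to the start.

Shape 3 is a closed polygon drawn with `<polygon>`. Its stroke #000000 means score at S393, F1820. After flipping Y the toolpath is (108.02,7.11) → (34.50,56.36) → (156.40,17.31) → (108.02,7.11), returning to the start.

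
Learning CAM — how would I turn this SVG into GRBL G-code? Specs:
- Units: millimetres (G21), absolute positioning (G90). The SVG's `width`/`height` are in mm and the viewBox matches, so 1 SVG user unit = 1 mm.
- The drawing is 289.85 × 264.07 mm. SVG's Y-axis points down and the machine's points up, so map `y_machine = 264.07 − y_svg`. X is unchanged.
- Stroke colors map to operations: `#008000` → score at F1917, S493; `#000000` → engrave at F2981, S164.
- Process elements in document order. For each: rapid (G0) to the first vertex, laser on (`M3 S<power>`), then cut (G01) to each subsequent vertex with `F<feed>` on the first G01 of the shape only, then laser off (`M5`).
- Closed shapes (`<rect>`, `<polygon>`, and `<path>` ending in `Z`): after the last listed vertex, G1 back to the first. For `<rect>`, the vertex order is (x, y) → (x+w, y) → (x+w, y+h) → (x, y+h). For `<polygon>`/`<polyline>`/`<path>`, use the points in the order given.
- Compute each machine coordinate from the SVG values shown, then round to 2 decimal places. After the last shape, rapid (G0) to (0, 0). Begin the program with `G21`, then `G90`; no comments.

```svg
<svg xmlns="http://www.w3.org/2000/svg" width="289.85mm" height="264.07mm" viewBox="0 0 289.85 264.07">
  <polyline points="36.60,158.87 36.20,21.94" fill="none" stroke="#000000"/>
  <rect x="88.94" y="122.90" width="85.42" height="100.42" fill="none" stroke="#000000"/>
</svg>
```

Since the viewBox matches the mm dimensions, user units are millimetres directly. The only transform is the Y-flip y_m = 264.07 − y_svg.

Shape 1 is a line segment drawn with `<polyline>`. Its stroke #000000 means engrave at S164, F2981. After flipping Y the toolpath is (36.60,105.20) → (36.20,242.13).

Shape 2 is a rectangle drawn with `<rect>`. Its stroke #000000 means engrave at S164, F2981. After flipping Y the toolpath is (88.94,141.17) → (174.36,141.17) → (174.36,40.75) → (88.94,40.75) → (88.94,141.17), returning to the start.

G21
G90
G0 X36.60 Y105.20
M3 S164
G01 X36.20 Y242.13 F2981
M5
G0 X88.94 Y141.17
M3 S164
G01 X174.36 Y141.17 F2981
G01 X174.36 Y40.75
G01 X88.94 Y40.75
G01 X88.94 Y141.17
M5
G0 X0.00 Y0.00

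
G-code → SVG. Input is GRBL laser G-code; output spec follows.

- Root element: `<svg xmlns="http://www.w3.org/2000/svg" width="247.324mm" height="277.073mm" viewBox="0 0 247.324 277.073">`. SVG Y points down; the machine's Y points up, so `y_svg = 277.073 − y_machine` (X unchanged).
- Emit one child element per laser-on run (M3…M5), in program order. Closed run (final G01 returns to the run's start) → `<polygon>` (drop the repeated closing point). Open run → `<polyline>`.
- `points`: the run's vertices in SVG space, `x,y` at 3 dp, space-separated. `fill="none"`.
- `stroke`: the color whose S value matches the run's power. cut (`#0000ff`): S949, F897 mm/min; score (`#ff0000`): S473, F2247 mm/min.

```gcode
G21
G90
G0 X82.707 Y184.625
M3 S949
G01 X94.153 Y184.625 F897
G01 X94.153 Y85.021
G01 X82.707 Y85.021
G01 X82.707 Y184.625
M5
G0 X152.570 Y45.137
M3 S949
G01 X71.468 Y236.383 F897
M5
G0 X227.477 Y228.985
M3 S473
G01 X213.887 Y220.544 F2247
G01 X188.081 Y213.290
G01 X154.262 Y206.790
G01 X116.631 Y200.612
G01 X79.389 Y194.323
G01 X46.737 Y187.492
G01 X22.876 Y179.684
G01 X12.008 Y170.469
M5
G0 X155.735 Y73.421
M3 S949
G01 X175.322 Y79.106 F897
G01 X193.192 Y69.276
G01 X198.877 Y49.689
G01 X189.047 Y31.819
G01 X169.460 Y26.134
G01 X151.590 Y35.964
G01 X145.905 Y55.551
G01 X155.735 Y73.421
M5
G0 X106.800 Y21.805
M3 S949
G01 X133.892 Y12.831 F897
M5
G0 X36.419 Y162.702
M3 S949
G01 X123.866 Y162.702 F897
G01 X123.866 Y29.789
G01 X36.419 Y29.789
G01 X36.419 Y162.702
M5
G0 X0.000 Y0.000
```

<svg xmlns="http://www.w3.org/2000/svg" width="247.324mm" height="277.073mm" viewBox="0 0 247.324 277.073">
  <polygon points="82.707,92.448 94.153,92.448 94.153,192.052 82.707,192.052" fill="none" stroke="#0000ff"/>
  <polyline points="152.570,231.936 71.468,40.690" fill="none" stroke="#0000ff"/>
  <polyline points="227.477,48.088 213.887,56.529 188.081,63.783 154.262,70.283 116.631,76.461 79.389,82.750 46.737,89.581 22.876,97.389 12.008,106.604" fill="none" stroke="#ff0000"/>
  <polygon points="155.735,203.652 175.322,197.967 193.192,207.797 198.877,227.384 189.047,245.254 169.460,250.939 151.590,241.109 145.905,221.522" fill="none" stroke="#0000ff"/>
  <polyline points="106.800,255.268 133.892,264.242" fill="none" stroke="#0000ff"/>
  <polygon points="36.419,114.371 123.866,114.371 123.866,247.284 36.419,247.284" fill="none" stroke="#0000ff"/>
</svg>

Each laser-on run becomes one SVG element. Flip Y back into SVG space with y_svg = 277.073 − y_machine.

Run 1: power S949 maps to stroke `#0000ff` (cut). The run returns to its start, so emit a `<polygon>` with points (Y-flipped): 82.707,92.448 94.153,92.448 94.153,192.052 82.707,192.052.

Run 2: power S949 maps to stroke `#0000ff` (cut). The run is open, so emit a `<polyline>` with points (Y-flipped): 152.570,231.936 71.468,40.690.

Run 3: S473 ⇒ score layer `#ff0000`. The run is open, so emit a `<polyline>` with points (Y-flipped): 227.477,48.088 213.887,56.529 188.081,63.783 154.262,70.283 116.631,76.461 79.389,82.750 46.737,89.581 22.876,97.389 12.008,106.604.

Run 4: power S949 maps to stroke `#0000ff` (cut). The run returns to its start, so emit a `<polygon>` with points (Y-flipped): 155.735,203.652 175.322,197.967 193.192,207.797 198.877,227.384 189.047,245.254 169.460,250.939 151.590,241.109 145.905,221.522.

Run 5: S949 ⇒ cut layer `#0000ff`. The run is open, so emit a `<polyline>` with points (Y-flipped): 106.800,255.268 133.892,264.242.

Run 6: the run's S949 means `#0000ff` (cut). The run returns to its start, so emit a `<polygon>` with points (Y-flipped): 36.419,114.371 123.866,114.371 123.866,247.284 36.419,247.284.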